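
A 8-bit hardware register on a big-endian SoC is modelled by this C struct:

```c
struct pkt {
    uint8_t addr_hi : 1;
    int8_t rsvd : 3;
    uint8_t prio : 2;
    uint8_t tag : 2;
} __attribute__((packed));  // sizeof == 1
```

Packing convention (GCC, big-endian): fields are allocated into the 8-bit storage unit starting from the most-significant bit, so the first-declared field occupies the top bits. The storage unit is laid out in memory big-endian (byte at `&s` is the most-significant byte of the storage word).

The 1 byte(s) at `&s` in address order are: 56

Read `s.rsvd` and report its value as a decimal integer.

[0]=0x56 (big-endian) → word 0x56
addr_hi [7+:1] = (word>>7) & 0x1 = 0
rsvd [4+:3] = (word>>4) & 0x7 = 5  ←
prio [2+:2] = (word>>2) & 0x3 = 1
tag [0+:2] = (word>>0) & 0x3 = 2
rsvd signed 3b, MSB=1: 5 - 8 = -3

-3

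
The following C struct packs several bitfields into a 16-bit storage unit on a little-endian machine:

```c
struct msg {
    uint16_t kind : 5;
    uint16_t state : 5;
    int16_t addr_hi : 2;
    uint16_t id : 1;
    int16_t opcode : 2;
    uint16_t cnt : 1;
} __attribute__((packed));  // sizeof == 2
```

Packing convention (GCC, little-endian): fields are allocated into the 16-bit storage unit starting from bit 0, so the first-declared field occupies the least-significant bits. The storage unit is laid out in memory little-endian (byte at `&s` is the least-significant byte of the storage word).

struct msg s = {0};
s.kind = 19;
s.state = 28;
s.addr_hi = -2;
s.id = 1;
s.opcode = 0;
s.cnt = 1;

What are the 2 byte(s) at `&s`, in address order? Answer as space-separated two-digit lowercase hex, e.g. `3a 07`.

93 9b

kind (5b) val=19 bits=0x13 at bit 0: 0x0013
state (5b) val=28 bits=0x1c at bit 5: 0x0393
addr_hi (2b) val=-2 bits=0x2 at bit 10: 0x0b93
id (1b) val=1 bits=0x1 at bit 12: 0x1b93
opcode (2b) val=0 bits=0x0 at bit 13: 0x1b93
cnt (1b) val=1 bits=0x1 at bit 15: 0x9b93
word = 0x9b93 → little-endian bytes:
  [0]=0x93  [1]=0x9b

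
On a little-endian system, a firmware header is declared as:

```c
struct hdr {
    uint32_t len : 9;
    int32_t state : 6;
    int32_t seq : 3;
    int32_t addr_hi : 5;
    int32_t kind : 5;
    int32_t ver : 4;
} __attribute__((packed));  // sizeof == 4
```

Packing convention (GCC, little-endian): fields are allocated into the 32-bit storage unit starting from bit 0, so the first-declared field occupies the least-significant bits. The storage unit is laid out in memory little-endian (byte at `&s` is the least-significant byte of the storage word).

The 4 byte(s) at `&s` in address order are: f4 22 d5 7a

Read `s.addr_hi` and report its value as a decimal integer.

[0]=0xf4 [1]=0x22 [2]=0xd5 [3]=0x7a (little-endian) → word 0x7ad522f4
len [0+:9] = (word>>0) & 0x1ff = 244
state [9+:6] = (word>>9) & 0x3f = 17
seq [15+:3] = (word>>15) & 0x7 = 2
addr_hi [18+:5] = (word>>18) & 0x1f = 21  ←
kind [23+:5] = (word>>23) & 0x1f = 21
ver [28+:4] = (word>>28) & 0xf = 7
addr_hi signed 5b, MSB=1: 21 - 32 = -11

-11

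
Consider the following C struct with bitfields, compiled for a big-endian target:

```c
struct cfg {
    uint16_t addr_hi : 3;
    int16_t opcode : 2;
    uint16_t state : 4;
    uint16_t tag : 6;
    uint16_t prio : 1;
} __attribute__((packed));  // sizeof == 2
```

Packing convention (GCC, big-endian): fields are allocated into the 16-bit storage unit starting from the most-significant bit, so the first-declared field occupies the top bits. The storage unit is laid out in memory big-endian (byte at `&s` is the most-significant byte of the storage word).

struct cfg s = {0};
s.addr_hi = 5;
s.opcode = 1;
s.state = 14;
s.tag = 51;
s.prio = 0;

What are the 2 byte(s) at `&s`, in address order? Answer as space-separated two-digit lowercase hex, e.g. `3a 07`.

addr_hi:3 = 5 → 0x5 << 13 → word 0xa000
opcode:2 = 1 → 0x1 << 11 → word 0xa800
state:4 = 14 → 0xe << 7 → word 0xaf00
tag:6 = 51 → 0x33 << 1 → word 0xaf66
prio:1 = 0 → 0x0 << 0 → word 0xaf66
word = 0xaf66 → big-endian bytes:
  [0]=0xaf  [1]=0x66

af 66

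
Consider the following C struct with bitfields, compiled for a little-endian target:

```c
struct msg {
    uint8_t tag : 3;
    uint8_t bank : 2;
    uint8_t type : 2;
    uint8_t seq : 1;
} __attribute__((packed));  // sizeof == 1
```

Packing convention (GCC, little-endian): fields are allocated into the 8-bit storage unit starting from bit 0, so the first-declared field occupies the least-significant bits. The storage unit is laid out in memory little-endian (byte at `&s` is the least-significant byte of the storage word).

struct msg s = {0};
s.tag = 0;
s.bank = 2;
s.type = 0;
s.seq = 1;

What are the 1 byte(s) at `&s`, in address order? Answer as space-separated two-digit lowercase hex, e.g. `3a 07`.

[0+:3] tag=0 & 0x7 = 0x0; word=0x00
[3+:2] bank=2 & 0x3 = 0x2; word=0x10
[5+:2] type=0 & 0x3 = 0x0; word=0x10
[7+:1] seq=1 & 0x1 = 0x1; word=0x90
word = 0x90 → little-endian bytes:
  [0]=0x90

90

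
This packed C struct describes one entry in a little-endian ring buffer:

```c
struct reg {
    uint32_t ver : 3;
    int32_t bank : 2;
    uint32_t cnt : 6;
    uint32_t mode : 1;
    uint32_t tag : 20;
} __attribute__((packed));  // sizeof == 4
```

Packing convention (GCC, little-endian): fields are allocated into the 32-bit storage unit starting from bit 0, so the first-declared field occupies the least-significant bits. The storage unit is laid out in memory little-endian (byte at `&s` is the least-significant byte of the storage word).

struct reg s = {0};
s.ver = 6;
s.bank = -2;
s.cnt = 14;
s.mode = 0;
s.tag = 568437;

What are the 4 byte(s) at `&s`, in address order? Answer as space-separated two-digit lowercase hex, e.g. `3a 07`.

d6 51 c7 8a

ver:3 = 6 → 0x6 << 0 → word 0x00000006
bank:2 = -2 → 0x2 << 3 → word 0x00000016
cnt:6 = 14 → 0xe << 5 → word 0x000001d6
mode:1 = 0 → 0x0 << 11 → word 0x000001d6
tag:20 = 568437 → 0x8ac75 << 12 → word 0x8ac751d6
word = 0x8ac751d6 → little-endian bytes:
  [0]=0xd6  [1]=0x51  [2]=0xc7  [3]=0x8a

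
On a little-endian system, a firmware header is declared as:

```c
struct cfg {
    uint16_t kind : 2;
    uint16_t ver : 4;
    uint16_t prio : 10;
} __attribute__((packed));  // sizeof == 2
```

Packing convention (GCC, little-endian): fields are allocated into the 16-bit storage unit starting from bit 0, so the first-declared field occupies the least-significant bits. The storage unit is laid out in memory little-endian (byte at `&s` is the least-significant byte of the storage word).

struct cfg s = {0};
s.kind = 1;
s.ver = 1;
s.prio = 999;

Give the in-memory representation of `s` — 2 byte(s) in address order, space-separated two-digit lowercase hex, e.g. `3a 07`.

kind (2b) val=1 bits=0x1 at bit 0: 0x0001
ver (4b) val=1 bits=0x1 at bit 2: 0x0005
prio (10b) val=999 bits=0x3e7 at bit 6: 0xf9c5
word = 0xf9c5 → little-endian bytes:
  [0]=0xc5  [1]=0xf9

c5 f9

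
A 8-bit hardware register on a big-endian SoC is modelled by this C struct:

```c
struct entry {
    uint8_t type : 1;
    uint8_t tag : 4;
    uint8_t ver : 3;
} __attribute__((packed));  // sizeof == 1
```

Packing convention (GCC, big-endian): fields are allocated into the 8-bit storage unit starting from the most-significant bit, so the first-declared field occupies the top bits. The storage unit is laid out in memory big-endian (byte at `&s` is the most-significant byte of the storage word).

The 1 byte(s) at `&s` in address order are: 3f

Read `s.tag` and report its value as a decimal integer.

[0]=0x3f (big-endian) → word 0x3f
type [7+:1] = (word>>7) & 0x1 = 0
tag [3+:4] = (word>>3) & 0xf = 7  ←
ver [0+:3] = (word>>0) & 0x7 = 7

7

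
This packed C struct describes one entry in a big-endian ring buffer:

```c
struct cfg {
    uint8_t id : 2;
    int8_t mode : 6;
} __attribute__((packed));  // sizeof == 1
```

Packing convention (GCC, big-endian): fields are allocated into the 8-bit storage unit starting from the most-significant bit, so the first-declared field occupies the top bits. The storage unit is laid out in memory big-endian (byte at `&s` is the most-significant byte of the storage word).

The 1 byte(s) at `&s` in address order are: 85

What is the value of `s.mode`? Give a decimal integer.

5

[0]=0x85 (big-endian) → word 0x85
id [6+:2] = (word>>6) & 0x3 = 2
mode [0+:6] = (word>>0) & 0x3f = 5  ←
mode signed 6b, MSB=0: value = 5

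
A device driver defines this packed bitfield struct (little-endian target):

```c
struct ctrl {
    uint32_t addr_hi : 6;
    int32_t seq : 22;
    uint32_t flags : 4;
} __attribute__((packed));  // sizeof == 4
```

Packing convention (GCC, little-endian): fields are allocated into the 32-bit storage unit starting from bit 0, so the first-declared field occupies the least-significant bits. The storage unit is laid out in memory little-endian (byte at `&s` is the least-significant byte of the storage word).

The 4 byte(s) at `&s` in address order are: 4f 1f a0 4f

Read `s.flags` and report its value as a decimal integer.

4

[0]=0x4f [1]=0x1f [2]=0xa0 [3]=0x4f (little-endian) → word 0x4fa01f4f
addr_hi [0+:6] = (word>>0) & 0x3f = 15
seq [6+:22] = (word>>6) & 0x3fffff = 4096125
flags [28+:4] = (word>>28) & 0xf = 4  ←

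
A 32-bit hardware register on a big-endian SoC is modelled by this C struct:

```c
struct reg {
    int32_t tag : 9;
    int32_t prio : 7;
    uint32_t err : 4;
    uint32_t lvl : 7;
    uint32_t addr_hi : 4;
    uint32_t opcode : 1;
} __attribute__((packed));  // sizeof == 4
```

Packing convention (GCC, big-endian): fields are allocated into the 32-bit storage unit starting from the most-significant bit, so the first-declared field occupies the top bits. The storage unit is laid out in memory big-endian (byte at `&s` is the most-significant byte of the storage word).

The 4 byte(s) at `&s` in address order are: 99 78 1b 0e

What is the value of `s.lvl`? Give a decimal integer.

[0]=0x99 [1]=0x78 [2]=0x1b [3]=0x0e (big-endian) → word 0x99781b0e
tag [23+:9] = (word>>23) & 0x1ff = 306
prio [16+:7] = (word>>16) & 0x7f = 120
err [12+:4] = (word>>12) & 0xf = 1
lvl [5+:7] = (word>>5) & 0x7f = 88  ←
addr_hi [1+:4] = (word>>1) & 0xf = 7
opcode [0+:1] = (word>>0) & 0x1 = 0

88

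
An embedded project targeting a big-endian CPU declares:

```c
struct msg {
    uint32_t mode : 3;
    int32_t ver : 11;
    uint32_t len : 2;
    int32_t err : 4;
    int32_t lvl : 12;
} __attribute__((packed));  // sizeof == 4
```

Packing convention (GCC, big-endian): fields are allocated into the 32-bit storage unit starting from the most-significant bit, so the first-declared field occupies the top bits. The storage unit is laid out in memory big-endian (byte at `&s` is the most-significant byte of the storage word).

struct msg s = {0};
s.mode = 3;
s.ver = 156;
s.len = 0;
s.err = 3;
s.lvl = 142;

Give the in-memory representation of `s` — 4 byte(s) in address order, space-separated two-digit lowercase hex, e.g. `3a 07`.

mode:3 = 3 → 0x3 << 29 → word 0x60000000
ver:11 = 156 → 0x9c << 18 → word 0x62700000
len:2 = 0 → 0x0 << 16 → word 0x62700000
err:4 = 3 → 0x3 << 12 → word 0x62703000
lvl:12 = 142 → 0x8e << 0 → word 0x6270308e
word = 0x6270308e → big-endian bytes:
  [0]=0x62  [1]=0x70  [2]=0x30  [3]=0x8e

62 70 30 8e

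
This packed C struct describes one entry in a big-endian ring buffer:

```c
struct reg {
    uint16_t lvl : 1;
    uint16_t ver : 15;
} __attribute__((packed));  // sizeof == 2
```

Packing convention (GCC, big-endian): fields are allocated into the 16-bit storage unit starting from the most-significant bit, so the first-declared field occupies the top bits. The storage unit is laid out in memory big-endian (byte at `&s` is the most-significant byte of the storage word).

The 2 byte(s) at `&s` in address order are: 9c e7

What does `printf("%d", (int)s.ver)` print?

7399

[0]=0x9c [1]=0xe7 (big-endian) → word 0x9ce7
lvl:1 @ bit 15 → (0x9ce7>>15)&0x1 = 0x1
ver:15 @ bit 0 → (0x9ce7>>0)&0x7fff = 0x1ce7  ←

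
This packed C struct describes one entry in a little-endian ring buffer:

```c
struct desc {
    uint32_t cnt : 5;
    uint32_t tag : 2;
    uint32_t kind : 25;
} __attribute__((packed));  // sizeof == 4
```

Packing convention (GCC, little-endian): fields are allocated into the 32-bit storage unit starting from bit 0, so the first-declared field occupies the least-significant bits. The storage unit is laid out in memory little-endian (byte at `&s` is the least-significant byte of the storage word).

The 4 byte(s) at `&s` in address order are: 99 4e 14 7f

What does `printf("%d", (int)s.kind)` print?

16656541

[0]=0x99 [1]=0x4e [2]=0x14 [3]=0x7f (little-endian) → word 0x7f144e99
cnt [0+:5] = (word>>0) & 0x1f = 25
tag [5+:2] = (word>>5) & 0x3 = 0
kind [7+:25] = (word>>7) & 0x1ffffff = 16656541  ←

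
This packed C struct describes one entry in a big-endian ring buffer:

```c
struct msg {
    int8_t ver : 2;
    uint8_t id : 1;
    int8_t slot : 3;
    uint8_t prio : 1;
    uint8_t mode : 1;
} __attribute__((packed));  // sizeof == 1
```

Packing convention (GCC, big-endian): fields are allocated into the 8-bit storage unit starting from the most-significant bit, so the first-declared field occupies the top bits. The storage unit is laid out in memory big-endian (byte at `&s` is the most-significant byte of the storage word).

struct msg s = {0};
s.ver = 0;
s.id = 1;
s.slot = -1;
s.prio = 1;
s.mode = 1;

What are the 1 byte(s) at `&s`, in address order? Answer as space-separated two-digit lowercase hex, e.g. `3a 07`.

3f

ver:2 = 0 → 0x0 << 6 → word 0x00
id:1 = 1 → 0x1 << 5 → word 0x20
slot:3 = -1 → 0x7 << 2 → word 0x3c
prio:1 = 1 → 0x1 << 1 → word 0x3e
mode:1 = 1 → 0x1 << 0 → word 0x3f
word = 0x3f → big-endian bytes:
  [0]=0x3f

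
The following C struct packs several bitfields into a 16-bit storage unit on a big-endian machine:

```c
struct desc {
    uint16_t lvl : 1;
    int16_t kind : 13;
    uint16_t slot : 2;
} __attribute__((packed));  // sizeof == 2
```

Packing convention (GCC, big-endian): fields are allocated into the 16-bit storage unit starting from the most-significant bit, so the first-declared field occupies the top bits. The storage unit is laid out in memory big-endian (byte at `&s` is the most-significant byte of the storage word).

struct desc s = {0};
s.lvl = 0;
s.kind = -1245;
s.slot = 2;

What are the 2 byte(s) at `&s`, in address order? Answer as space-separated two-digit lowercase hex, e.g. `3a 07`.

6c 8e

[15+:1] lvl=0 & 0x1 = 0x0; word=0x0000
[2+:13] kind=-1245 & 0x1fff = 0x1b23; word=0x6c8c
[0+:2] slot=2 & 0x3 = 0x2; word=0x6c8e
word = 0x6c8e → big-endian bytes:
  [0]=0x6c  [1]=0x8e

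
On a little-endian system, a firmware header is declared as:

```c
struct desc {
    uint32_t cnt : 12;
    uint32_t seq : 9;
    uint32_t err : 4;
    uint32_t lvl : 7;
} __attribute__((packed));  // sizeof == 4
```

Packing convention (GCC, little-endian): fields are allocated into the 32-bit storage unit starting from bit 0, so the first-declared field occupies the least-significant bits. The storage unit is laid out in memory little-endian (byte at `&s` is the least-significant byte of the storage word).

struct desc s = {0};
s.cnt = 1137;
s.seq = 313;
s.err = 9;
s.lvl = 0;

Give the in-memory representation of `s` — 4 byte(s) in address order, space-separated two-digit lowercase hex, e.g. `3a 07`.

[0+:12] cnt=1137 & 0xfff = 0x471; word=0x00000471
[12+:9] seq=313 & 0x1ff = 0x139; word=0x00139471
[21+:4] err=9 & 0xf = 0x9; word=0x01339471
[25+:7] lvl=0 & 0x7f = 0x0; word=0x01339471
word = 0x01339471 → little-endian bytes:
  [0]=0x71  [1]=0x94  [2]=0x33  [3]=0x01

71 94 33 01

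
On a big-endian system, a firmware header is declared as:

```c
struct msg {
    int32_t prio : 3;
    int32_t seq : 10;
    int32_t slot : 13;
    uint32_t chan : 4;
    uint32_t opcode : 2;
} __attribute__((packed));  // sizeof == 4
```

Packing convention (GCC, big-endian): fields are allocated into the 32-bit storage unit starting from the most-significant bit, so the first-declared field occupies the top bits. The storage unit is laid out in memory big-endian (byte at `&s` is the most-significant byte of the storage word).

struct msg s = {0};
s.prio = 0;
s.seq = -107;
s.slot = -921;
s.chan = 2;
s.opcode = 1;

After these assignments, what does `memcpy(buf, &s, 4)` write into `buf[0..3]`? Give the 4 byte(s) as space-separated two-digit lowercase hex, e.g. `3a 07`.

prio:3 = 0 → 0x0 << 29 → word 0x00000000
seq:10 = -107 → 0x395 << 19 → word 0x1ca80000
slot:13 = -921 → 0x1c67 << 6 → word 0x1caf19c0
chan:4 = 2 → 0x2 << 2 → word 0x1caf19c8
opcode:2 = 1 → 0x1 << 0 → word 0x1caf19c9
word = 0x1caf19c9 → big-endian bytes:
  [0]=0x1c  [1]=0xaf  [2]=0x19  [3]=0xc9

1c af 19 c9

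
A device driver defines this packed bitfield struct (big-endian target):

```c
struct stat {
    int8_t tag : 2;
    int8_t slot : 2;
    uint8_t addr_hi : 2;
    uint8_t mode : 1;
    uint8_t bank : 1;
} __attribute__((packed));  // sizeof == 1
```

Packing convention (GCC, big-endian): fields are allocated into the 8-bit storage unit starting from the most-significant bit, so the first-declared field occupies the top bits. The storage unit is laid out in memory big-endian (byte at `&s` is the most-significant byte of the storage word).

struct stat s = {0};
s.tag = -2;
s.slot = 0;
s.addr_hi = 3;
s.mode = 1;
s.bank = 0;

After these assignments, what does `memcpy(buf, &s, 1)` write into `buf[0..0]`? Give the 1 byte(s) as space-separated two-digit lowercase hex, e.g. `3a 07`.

tag:2 = -2 → 0x2 << 6 → word 0x80
slot:2 = 0 → 0x0 << 4 → word 0x80
addr_hi:2 = 3 → 0x3 << 2 → word 0x8c
mode:1 = 1 → 0x1 << 1 → word 0x8e
bank:1 = 0 → 0x0 << 0 → word 0x8e
word = 0x8e → big-endian bytes:
  [0]=0x8e

8e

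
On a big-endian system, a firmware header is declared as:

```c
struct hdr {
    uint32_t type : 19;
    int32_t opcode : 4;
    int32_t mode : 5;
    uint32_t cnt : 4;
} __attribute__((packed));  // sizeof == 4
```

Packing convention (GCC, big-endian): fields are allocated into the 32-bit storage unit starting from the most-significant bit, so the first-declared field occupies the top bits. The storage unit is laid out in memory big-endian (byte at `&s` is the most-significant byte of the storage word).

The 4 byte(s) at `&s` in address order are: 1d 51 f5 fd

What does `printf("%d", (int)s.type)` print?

60047

[0]=0x1d [1]=0x51 [2]=0xf5 [3]=0xfd (big-endian) → word 0x1d51f5fd
type [13+:19] = (word>>13) & 0x7ffff = 60047  ←
opcode [9+:4] = (word>>9) & 0xf = 10
mode [4+:5] = (word>>4) & 0x1f = 31
cnt [0+:4] = (word>>0) & 0xf = 13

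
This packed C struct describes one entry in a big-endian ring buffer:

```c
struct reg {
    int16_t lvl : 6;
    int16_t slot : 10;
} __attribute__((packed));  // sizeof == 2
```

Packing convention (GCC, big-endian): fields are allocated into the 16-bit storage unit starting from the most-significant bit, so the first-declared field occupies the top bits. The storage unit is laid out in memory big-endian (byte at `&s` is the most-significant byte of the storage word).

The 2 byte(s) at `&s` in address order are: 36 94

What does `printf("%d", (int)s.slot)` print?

-364

[0]=0x36 [1]=0x94 (big-endian) → word 0x3694
lvl:6 @ bit 10 → (0x3694>>10)&0x3f = 0xd
slot:10 @ bit 0 → (0x3694>>0)&0x3ff = 0x294  ←
slot signed 10b, MSB=1: 660 - 1024 = -364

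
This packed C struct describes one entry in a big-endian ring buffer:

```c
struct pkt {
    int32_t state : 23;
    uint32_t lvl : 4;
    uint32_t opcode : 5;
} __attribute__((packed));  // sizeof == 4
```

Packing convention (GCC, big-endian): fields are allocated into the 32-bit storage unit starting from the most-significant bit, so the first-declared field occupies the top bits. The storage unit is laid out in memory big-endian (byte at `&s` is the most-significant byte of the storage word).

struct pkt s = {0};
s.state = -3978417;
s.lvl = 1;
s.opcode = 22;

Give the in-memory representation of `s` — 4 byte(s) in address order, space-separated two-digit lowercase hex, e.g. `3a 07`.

state (23b) val=-3978417 bits=0x434b4f at bit 9: 0x86969e00
lvl (4b) val=1 bits=0x1 at bit 5: 0x86969e20
opcode (5b) val=22 bits=0x16 at bit 0: 0x86969e36
word = 0x86969e36 → big-endian bytes:
  [0]=0x86  [1]=0x96  [2]=0x9e  [3]=0x36

86 96 9e 36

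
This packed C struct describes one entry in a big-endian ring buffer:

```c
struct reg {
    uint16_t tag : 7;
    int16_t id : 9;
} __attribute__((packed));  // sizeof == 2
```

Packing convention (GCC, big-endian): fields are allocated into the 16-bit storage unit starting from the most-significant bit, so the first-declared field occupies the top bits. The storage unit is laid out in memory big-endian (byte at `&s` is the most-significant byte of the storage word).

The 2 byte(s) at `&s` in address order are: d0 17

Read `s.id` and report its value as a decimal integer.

23

[0]=0xd0 [1]=0x17 (big-endian) → word 0xd017
tag [9+:7] = (word>>9) & 0x7f = 104
id [0+:9] = (word>>0) & 0x1ff = 23  ←
id signed 9b, MSB=0: value = 23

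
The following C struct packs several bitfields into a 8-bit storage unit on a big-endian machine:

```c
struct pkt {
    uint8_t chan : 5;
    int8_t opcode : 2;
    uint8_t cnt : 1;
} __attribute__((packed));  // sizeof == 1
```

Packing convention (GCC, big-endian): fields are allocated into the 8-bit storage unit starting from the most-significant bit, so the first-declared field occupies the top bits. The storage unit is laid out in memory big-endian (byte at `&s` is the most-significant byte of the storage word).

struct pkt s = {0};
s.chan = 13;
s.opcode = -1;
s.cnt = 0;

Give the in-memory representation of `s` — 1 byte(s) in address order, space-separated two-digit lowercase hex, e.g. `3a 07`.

6e

[3+:5] chan=13 & 0x1f = 0xd; word=0x68
[1+:2] opcode=-1 & 0x3 = 0x3; word=0x6e
[0+:1] cnt=0 & 0x1 = 0x0; word=0x6e
word = 0x6e → big-endian bytes:
  [0]=0x6e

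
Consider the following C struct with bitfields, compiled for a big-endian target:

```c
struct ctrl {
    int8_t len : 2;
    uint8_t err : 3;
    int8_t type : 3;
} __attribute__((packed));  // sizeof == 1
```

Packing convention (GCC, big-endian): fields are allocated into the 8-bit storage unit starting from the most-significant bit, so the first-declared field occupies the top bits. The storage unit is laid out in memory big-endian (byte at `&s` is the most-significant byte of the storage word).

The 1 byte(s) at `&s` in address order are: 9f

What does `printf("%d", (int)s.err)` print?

[0]=0x9f (big-endian) → word 0x9f
len [6+:2] = (word>>6) & 0x3 = 2
err [3+:3] = (word>>3) & 0x7 = 3  ←
type [0+:3] = (word>>0) & 0x7 = 7

3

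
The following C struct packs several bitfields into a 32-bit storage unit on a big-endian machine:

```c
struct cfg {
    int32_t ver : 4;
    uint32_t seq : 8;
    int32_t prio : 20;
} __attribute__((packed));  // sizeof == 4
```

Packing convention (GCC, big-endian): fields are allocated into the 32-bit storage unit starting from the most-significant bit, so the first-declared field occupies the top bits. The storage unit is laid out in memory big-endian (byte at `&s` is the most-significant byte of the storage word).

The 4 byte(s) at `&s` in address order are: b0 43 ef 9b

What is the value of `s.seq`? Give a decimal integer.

[0]=0xb0 [1]=0x43 [2]=0xef [3]=0x9b (big-endian) → word 0xb043ef9b
ver [28+:4] = (word>>28) & 0xf = 11
seq [20+:8] = (word>>20) & 0xff = 4  ←
prio [0+:20] = (word>>0) & 0xfffff = 257947

4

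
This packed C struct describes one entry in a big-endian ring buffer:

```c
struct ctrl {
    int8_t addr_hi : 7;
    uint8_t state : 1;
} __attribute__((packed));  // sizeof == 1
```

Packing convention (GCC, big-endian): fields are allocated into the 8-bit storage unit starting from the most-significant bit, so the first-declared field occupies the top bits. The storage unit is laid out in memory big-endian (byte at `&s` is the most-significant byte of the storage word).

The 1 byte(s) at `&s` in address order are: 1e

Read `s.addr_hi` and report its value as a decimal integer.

[0]=0x1e (big-endian) → word 0x1e
addr_hi:7 @ bit 1 → (0x1e>>1)&0x7f = 0xf  ←
state:1 @ bit 0 → (0x1e>>0)&0x1 = 0x0
addr_hi signed 7b, MSB=0: value = 15

15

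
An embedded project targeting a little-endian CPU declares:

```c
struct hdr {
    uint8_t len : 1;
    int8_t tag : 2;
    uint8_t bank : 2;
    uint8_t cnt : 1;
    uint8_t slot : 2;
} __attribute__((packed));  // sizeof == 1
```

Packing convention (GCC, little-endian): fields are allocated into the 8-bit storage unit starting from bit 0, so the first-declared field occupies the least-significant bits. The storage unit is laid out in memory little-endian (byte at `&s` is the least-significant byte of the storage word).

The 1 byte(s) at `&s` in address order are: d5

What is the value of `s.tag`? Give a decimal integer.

[0]=0xd5 (little-endian) → word 0xd5
len:1 @ bit 0 → (0xd5>>0)&0x1 = 0x1
tag:2 @ bit 1 → (0xd5>>1)&0x3 = 0x2  ←
bank:2 @ bit 3 → (0xd5>>3)&0x3 = 0x2
cnt:1 @ bit 5 → (0xd5>>5)&0x1 = 0x0
slot:2 @ bit 6 → (0xd5>>6)&0x3 = 0x3
tag signed 2b, MSB=1: 2 - 4 = -2

-2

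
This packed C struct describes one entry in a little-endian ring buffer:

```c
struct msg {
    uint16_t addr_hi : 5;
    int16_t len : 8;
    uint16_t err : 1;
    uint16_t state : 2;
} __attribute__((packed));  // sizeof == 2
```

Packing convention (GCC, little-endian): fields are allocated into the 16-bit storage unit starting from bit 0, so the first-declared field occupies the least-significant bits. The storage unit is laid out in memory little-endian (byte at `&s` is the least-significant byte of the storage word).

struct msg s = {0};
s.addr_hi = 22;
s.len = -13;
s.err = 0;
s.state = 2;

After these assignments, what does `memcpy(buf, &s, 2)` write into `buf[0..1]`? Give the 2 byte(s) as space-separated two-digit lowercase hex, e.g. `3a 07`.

76 9e

addr_hi:5 = 22 → 0x16 << 0 → word 0x0016
len:8 = -13 → 0xf3 << 5 → word 0x1e76
err:1 = 0 → 0x0 << 13 → word 0x1e76
state:2 = 2 → 0x2 << 14 → word 0x9e76
word = 0x9e76 → little-endian bytes:
  [0]=0x76  [1]=0x9e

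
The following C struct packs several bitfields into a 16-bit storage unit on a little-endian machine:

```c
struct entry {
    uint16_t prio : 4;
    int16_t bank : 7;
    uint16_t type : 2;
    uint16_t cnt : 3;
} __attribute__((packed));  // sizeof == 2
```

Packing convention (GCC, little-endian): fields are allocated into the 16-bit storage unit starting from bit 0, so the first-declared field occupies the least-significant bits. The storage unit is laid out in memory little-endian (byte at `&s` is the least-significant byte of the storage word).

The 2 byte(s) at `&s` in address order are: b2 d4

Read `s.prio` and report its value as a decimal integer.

2

[0]=0xb2 [1]=0xd4 (little-endian) → word 0xd4b2
prio:4 @ bit 0 → (0xd4b2>>0)&0xf = 0x2  ←
bank:7 @ bit 4 → (0xd4b2>>4)&0x7f = 0x4b
type:2 @ bit 11 → (0xd4b2>>11)&0x3 = 0x2
cnt:3 @ bit 13 → (0xd4b2>>13)&0x7 = 0x6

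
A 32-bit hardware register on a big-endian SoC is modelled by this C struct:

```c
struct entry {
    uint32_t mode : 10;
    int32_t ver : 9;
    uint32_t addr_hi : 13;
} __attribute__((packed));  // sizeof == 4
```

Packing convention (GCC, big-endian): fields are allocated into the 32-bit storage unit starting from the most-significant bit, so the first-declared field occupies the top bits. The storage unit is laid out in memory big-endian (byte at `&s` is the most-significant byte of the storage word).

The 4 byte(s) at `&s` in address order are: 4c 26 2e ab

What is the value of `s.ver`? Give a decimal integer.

-207

[0]=0x4c [1]=0x26 [2]=0x2e [3]=0xab (big-endian) → word 0x4c262eab
mode:10 @ bit 22 → (0x4c262eab>>22)&0x3ff = 0x130
ver:9 @ bit 13 → (0x4c262eab>>13)&0x1ff = 0x131  ←
addr_hi:13 @ bit 0 → (0x4c262eab>>0)&0x1fff = 0xeab
ver signed 9b, MSB=1: 305 - 512 = -207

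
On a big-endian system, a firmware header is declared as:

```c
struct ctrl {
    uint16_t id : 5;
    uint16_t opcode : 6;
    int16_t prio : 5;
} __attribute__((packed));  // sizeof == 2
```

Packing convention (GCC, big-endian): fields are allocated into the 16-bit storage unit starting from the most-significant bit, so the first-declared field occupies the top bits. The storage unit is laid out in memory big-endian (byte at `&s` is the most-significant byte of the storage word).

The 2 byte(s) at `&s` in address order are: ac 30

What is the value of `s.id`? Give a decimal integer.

21

[0]=0xac [1]=0x30 (big-endian) → word 0xac30
id:5 @ bit 11 → (0xac30>>11)&0x1f = 0x15  ←
opcode:6 @ bit 5 → (0xac30>>5)&0x3f = 0x21
prio:5 @ bit 0 → (0xac30>>0)&0x1f = 0x10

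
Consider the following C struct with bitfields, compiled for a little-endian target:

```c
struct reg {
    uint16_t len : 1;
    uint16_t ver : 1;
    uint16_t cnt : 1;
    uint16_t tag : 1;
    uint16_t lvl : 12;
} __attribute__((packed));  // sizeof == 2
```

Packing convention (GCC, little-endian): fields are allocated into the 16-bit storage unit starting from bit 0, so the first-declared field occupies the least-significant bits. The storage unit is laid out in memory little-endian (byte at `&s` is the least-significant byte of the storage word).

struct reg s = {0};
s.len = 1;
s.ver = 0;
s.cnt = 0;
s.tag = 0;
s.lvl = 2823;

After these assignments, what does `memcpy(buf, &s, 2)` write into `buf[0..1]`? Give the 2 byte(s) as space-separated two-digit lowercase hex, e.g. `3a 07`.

len:1 = 1 → 0x1 << 0 → word 0x0001
ver:1 = 0 → 0x0 << 1 → word 0x0001
cnt:1 = 0 → 0x0 << 2 → word 0x0001
tag:1 = 0 → 0x0 << 3 → word 0x0001
lvl:12 = 2823 → 0xb07 << 4 → word 0xb071
word = 0xb071 → little-endian bytes:
  [0]=0x71  [1]=0xb0

71 b0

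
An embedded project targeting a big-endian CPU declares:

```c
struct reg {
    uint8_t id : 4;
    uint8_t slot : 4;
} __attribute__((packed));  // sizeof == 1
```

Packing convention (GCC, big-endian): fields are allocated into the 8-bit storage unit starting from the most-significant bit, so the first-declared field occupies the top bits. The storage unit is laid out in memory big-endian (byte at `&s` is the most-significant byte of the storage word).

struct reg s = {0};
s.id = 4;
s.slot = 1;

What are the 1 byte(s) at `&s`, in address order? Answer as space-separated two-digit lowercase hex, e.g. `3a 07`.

id (4b) val=4 bits=0x4 at bit 4: 0x40
slot (4b) val=1 bits=0x1 at bit 0: 0x41
word = 0x41 → big-endian bytes:
  [0]=0x41

41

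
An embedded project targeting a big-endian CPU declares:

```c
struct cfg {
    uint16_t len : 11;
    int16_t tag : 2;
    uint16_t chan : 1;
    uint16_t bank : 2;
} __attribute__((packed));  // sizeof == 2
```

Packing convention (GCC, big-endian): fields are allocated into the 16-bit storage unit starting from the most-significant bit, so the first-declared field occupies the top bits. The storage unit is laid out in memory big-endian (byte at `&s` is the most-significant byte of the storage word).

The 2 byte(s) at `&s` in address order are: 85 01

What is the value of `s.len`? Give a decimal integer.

[0]=0x85 [1]=0x01 (big-endian) → word 0x8501
len:11 @ bit 5 → (0x8501>>5)&0x7ff = 0x428  ←
tag:2 @ bit 3 → (0x8501>>3)&0x3 = 0x0
chan:1 @ bit 2 → (0x8501>>2)&0x1 = 0x0
bank:2 @ bit 0 → (0x8501>>0)&0x3 = 0x1

1064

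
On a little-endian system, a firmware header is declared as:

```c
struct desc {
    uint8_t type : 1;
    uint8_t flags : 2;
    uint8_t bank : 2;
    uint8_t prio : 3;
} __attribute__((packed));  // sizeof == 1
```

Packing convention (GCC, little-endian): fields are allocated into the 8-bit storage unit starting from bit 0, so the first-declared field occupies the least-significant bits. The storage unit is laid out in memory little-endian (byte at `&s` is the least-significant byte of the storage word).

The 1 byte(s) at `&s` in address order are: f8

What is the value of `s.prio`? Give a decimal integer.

7

[0]=0xf8 (little-endian) → word 0xf8
type [0+:1] = (word>>0) & 0x1 = 0
flags [1+:2] = (word>>1) & 0x3 = 0
bank [3+:2] = (word>>3) & 0x3 = 3
prio [5+:3] = (word>>5) & 0x7 = 7  ←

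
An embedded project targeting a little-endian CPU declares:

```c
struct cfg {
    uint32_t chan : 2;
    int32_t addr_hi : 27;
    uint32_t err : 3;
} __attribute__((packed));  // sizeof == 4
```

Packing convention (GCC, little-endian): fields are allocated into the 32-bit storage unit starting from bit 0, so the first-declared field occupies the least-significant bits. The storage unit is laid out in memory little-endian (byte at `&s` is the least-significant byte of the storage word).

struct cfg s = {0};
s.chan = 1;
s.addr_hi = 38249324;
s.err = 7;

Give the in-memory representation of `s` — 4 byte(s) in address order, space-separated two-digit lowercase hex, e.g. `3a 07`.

b1 8d 1e e9

[0+:2] chan=1 & 0x3 = 0x1; word=0x00000001
[2+:27] addr_hi=38249324 & 0x7ffffff = 0x247a36c; word=0x091e8db1
[29+:3] err=7 & 0x7 = 0x7; word=0xe91e8db1
word = 0xe91e8db1 → little-endian bytes:
  [0]=0xb1  [1]=0x8d  [2]=0x1e  [3]=0xe9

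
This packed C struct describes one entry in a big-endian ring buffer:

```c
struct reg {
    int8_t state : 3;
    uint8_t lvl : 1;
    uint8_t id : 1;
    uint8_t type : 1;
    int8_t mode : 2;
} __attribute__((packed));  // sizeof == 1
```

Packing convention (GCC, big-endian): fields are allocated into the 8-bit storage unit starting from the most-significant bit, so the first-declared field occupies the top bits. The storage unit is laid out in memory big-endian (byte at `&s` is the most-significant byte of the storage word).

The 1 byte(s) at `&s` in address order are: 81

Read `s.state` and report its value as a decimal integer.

-4

[0]=0x81 (big-endian) → word 0x81
state:3 @ bit 5 → (0x81>>5)&0x7 = 0x4  ←
lvl:1 @ bit 4 → (0x81>>4)&0x1 = 0x0
id:1 @ bit 3 → (0x81>>3)&0x1 = 0x0
type:1 @ bit 2 → (0x81>>2)&0x1 = 0x0
mode:2 @ bit 0 → (0x81>>0)&0x3 = 0x1
state signed 3b, MSB=1: 4 - 8 = -4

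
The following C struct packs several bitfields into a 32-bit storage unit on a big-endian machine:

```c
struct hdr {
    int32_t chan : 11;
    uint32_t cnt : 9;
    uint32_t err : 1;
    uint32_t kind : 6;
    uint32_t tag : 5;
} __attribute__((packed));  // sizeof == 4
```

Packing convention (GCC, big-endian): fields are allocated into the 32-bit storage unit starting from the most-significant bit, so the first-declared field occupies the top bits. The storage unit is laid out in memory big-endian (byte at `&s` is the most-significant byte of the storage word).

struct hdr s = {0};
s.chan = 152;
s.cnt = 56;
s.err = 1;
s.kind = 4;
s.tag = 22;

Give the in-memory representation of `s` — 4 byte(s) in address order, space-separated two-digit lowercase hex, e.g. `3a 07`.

13 03 88 96

[21+:11] chan=152 & 0x7ff = 0x98; word=0x13000000
[12+:9] cnt=56 & 0x1ff = 0x38; word=0x13038000
[11+:1] err=1 & 0x1 = 0x1; word=0x13038800
[5+:6] kind=4 & 0x3f = 0x4; word=0x13038880
[0+:5] tag=22 & 0x1f = 0x16; word=0x13038896
word = 0x13038896 → big-endian bytes:
  [0]=0x13  [1]=0x03  [2]=0x88  [3]=0x96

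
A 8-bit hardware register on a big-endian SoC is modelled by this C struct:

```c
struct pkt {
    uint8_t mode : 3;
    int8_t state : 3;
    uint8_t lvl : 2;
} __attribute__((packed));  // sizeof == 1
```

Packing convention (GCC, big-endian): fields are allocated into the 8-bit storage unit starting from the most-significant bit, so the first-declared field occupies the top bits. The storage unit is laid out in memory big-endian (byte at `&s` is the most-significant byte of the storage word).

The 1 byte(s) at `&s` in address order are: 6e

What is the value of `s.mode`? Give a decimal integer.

[0]=0x6e (big-endian) → word 0x6e
mode [5+:3] = (word>>5) & 0x7 = 3  ←
state [2+:3] = (word>>2) & 0x7 = 3
lvl [0+:2] = (word>>0) & 0x3 = 2

3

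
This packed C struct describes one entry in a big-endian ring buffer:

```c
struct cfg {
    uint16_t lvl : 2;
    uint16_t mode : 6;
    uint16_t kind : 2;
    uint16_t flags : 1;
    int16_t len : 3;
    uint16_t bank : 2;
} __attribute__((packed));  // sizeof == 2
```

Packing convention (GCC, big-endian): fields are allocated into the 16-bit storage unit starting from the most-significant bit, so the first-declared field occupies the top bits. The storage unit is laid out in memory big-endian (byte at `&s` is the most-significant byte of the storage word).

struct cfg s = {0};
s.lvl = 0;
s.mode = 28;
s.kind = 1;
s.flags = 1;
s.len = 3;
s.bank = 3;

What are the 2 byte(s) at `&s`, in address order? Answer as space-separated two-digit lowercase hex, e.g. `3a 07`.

lvl:2 = 0 → 0x0 << 14 → word 0x0000
mode:6 = 28 → 0x1c << 8 → word 0x1c00
kind:2 = 1 → 0x1 << 6 → word 0x1c40
flags:1 = 1 → 0x1 << 5 → word 0x1c60
len:3 = 3 → 0x3 << 2 → word 0x1c6c
bank:2 = 3 → 0x3 << 0 → word 0x1c6f
word = 0x1c6f → big-endian bytes:
  [0]=0x1c  [1]=0x6f

1c 6f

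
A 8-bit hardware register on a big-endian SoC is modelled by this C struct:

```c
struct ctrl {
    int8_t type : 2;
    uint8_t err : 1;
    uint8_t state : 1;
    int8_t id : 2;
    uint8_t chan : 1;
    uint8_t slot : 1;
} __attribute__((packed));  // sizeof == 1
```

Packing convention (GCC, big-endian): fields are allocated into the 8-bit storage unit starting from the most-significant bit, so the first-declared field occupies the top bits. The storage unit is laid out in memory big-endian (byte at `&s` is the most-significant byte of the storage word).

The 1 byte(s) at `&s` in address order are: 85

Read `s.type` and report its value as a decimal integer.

-2

[0]=0x85 (big-endian) → word 0x85
type:2 @ bit 6 → (0x85>>6)&0x3 = 0x2  ←
err:1 @ bit 5 → (0x85>>5)&0x1 = 0x0
state:1 @ bit 4 → (0x85>>4)&0x1 = 0x0
id:2 @ bit 2 → (0x85>>2)&0x3 = 0x1
chan:1 @ bit 1 → (0x85>>1)&0x1 = 0x0
slot:1 @ bit 0 → (0x85>>0)&0x1 = 0x1
type signed 2b, MSB=1: 2 - 4 = -2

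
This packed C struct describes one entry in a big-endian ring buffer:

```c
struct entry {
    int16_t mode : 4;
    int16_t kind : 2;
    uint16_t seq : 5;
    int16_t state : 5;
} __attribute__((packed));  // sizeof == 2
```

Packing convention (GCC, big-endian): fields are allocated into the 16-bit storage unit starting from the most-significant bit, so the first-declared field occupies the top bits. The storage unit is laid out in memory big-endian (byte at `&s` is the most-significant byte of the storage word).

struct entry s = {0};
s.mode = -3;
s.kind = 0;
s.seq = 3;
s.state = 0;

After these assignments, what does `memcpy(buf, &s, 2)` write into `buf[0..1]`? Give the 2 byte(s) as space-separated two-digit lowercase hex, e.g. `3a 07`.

d0 60

mode (4b) val=-3 bits=0xd at bit 12: 0xd000
kind (2b) val=0 bits=0x0 at bit 10: 0xd000
seq (5b) val=3 bits=0x3 at bit 5: 0xd060
state (5b) val=0 bits=0x0 at bit 0: 0xd060
word = 0xd060 → big-endian bytes:
  [0]=0xd0  [1]=0x60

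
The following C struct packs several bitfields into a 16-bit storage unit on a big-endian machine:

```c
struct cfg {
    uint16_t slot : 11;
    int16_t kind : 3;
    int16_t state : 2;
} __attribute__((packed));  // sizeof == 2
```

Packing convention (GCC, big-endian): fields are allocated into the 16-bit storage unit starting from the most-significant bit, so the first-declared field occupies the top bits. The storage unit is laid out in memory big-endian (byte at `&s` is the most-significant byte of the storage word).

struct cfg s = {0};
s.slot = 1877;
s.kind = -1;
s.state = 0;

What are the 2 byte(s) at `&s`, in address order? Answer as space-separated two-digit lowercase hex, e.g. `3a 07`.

slot (11b) val=1877 bits=0x755 at bit 5: 0xeaa0
kind (3b) val=-1 bits=0x7 at bit 2: 0xeabc
state (2b) val=0 bits=0x0 at bit 0: 0xeabc
word = 0xeabc → big-endian bytes:
  [0]=0xea  [1]=0xbc

ea bc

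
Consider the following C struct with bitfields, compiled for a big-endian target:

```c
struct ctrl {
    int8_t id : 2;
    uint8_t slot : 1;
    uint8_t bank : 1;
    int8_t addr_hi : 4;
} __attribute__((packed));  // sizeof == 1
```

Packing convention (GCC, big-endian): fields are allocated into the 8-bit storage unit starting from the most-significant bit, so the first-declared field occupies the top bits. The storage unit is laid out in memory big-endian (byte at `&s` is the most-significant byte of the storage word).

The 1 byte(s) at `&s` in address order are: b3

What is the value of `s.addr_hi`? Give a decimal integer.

[0]=0xb3 (big-endian) → word 0xb3
id:2 @ bit 6 → (0xb3>>6)&0x3 = 0x2
slot:1 @ bit 5 → (0xb3>>5)&0x1 = 0x1
bank:1 @ bit 4 → (0xb3>>4)&0x1 = 0x1
addr_hi:4 @ bit 0 → (0xb3>>0)&0xf = 0x3  ←
addr_hi signed 4b, MSB=0: value = 3

3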